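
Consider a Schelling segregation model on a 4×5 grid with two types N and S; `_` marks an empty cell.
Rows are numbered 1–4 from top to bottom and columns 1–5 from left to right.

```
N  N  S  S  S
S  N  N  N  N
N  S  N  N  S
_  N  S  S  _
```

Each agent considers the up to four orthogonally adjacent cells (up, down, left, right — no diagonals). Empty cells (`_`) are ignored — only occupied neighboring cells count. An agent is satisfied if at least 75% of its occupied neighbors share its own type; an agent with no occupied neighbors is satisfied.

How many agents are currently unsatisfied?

16

Row 1: (1,1)N 1/2 unhappy · (1,2)N 2/3 unhappy · (1,3)S 1/3 unhappy · (1,4)S 2/3 unhappy · (1,5)S 1/2 unhappy
Row 2: (2,1)S 0/3 unhappy · (2,2)N 2/4 unhappy · (2,3)N 3/4 ok · (2,4)N 3/4 ok · (2,5)N 1/3 unhappy
Row 3: (3,1)N 0/2 unhappy · (3,2)S 0/4 unhappy · (3,3)N 2/4 unhappy · (3,4)N 2/4 unhappy · (3,5)S 0/2 unhappy
Row 4: (4,2)N 0/2 unhappy · (4,3)S 1/3 unhappy · (4,4)S 1/2 unhappy
Unsatisfied: (1,1), (1,2), (1,3), (1,4), (1,5), (2,1), (2,2), (2,5), (3,1), (3,2), (3,3), (3,4), (3,5), (4,2), (4,3), (4,4) — 16 in total.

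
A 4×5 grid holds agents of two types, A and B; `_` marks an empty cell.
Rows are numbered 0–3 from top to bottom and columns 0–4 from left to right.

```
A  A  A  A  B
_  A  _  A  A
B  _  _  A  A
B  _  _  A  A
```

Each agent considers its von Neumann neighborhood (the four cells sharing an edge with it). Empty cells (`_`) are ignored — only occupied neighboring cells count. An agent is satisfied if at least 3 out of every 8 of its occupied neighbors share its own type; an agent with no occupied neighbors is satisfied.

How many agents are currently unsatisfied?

1

(0,0)A 1/1 ok
(0,1)A 3/3 ok
(0,2)A 2/2 ok
(0,3)A 2/3 ok
(0,4)B 0/2 unhappy
(1,1)A 1/1 ok
(1,3)A 3/3 ok
(1,4)A 2/3 ok
(2,0)B 1/1 ok
(2,3)A 3/3 ok
(2,4)A 3/3 ok
(3,0)B 1/1 ok
(3,3)A 2/2 ok
(3,4)A 2/2 ok
Unsatisfied: (0,4) — 1 in total.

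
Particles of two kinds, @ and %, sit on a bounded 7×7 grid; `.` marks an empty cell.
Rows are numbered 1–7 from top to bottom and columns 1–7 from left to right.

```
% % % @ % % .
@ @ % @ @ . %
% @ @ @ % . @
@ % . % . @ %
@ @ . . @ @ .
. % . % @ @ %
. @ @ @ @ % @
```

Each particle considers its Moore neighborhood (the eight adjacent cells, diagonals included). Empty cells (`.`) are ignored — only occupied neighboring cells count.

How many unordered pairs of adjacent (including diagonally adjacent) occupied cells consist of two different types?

53

Scan each occupied cell's neighbors to the right and below (and the two forward diagonals) so each pair is counted once.
Row 1: %(1,1)–%(1,2)= %(1,1)–@(2,1)≠ %(1,1)–@(2,2)≠ %(1,2)–%(1,3)= %(1,2)–@(2,2)≠ %(1,2)–%(2,3)= %(1,2)–@(2,1)≠ %(1,3)–@(1,4)≠ %(1,3)–%(2,3)= %(1,3)–@(2,4)≠ %(1,3)–@(2,2)≠ @(1,4)–%(1,5)≠ @(1,4)–@(2,4)= @(1,4)–@(2,5)= @(1,4)–%(2,3)≠ %(1,5)–%(1,6)= %(1,5)–@(2,5)≠ %(1,5)–@(2,4)≠ %(1,6)–%(2,7)= %(1,6)–@(2,5)≠  → 12/20 unlike.
Row 2: @(2,1)–@(2,2)= @(2,1)–%(3,1)≠ @(2,1)–@(3,2)= @(2,2)–%(2,3)≠ @(2,2)–@(3,2)= @(2,2)–@(3,3)= @(2,2)–%(3,1)≠ %(2,3)–@(2,4)≠ %(2,3)–@(3,3)≠ %(2,3)–@(3,4)≠ %(2,3)–@(3,2)≠ @(2,4)–@(2,5)= @(2,4)–@(3,4)= @(2,4)–%(3,5)≠ @(2,4)–@(3,3)= @(2,5)–%(3,5)≠ @(2,5)–@(3,4)= %(2,7)–@(3,7)≠  → 10/18 unlike.
Row 3: %(3,1)–@(3,2)≠ %(3,1)–@(4,1)≠ %(3,1)–%(4,2)= @(3,2)–@(3,3)= @(3,2)–%(4,2)≠ @(3,2)–@(4,1)= @(3,3)–@(3,4)= @(3,3)–%(4,4)≠ @(3,3)–%(4,2)≠ @(3,4)–%(3,5)≠ @(3,4)–%(4,4)≠ %(3,5)–@(4,6)≠ %(3,5)–%(4,4)= @(3,7)–%(4,7)≠ @(3,7)–@(4,6)=  → 9/15 unlike.
Row 4: @(4,1)–%(4,2)≠ @(4,1)–@(5,1)= @(4,1)–@(5,2)= %(4,2)–@(5,2)≠ %(4,2)–@(5,1)≠ %(4,4)–@(5,5)≠ @(4,6)–%(4,7)≠ @(4,6)–@(5,6)= @(4,6)–@(5,5)= %(4,7)–@(5,6)≠  → 6/10 unlike.
Row 5: @(5,1)–@(5,2)= @(5,1)–%(6,2)≠ @(5,2)–%(6,2)≠ @(5,5)–@(5,6)= @(5,5)–@(6,5)= @(5,5)–@(6,6)= @(5,5)–%(6,4)≠ @(5,6)–@(6,6)= @(5,6)–%(6,7)≠ @(5,6)–@(6,5)=  → 4/10 unlike.
Row 6: %(6,2)–@(7,2)≠ %(6,2)–@(7,3)≠ %(6,4)–@(6,5)≠ %(6,4)–@(7,4)≠ %(6,4)–@(7,5)≠ %(6,4)–@(7,3)≠ @(6,5)–@(6,6)= @(6,5)–@(7,5)= @(6,5)–%(7,6)≠ @(6,5)–@(7,4)= @(6,6)–%(6,7)≠ @(6,6)–%(7,6)≠ @(6,6)–@(7,7)= @(6,6)–@(7,5)= %(6,7)–@(7,7)≠ %(6,7)–%(7,6)=  → 10/16 unlike.
Row 7: @(7,2)–@(7,3)= @(7,3)–@(7,4)= @(7,4)–@(7,5)= @(7,5)–%(7,6)≠ %(7,6)–@(7,7)≠  → 2/5 unlike.
Total adjacent occupied pairs: 94; unlike-type pairs: 53.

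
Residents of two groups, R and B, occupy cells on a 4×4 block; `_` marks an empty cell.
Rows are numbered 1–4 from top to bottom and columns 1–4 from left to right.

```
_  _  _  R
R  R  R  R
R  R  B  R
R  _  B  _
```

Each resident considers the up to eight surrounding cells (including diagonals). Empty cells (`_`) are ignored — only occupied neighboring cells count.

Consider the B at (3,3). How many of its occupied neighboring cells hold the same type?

1

Occupied neighbors of (3,3): (2,2)=R, (2,3)=R, (2,4)=R, (3,2)=R, (3,4)=R, (4,3)=B.
Same type (B): 1 of 6.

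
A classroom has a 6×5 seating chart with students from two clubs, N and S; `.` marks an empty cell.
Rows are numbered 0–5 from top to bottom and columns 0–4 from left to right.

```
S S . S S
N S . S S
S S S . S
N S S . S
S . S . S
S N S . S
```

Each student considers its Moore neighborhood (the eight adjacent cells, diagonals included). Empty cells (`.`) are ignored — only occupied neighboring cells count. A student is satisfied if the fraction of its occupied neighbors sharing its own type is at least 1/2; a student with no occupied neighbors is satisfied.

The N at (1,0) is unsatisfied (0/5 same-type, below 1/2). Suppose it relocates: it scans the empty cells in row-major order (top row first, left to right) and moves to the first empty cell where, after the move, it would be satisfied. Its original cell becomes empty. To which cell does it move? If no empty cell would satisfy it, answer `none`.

Vacating (1,0). Empty cells in order:
  (0,2): 0/4 same-type → still unsatisfied.
  (1,2): 0/6 same-type → still unsatisfied.
  (2,3): 0/6 same-type → still unsatisfied.
  (3,3): 0/6 same-type → still unsatisfied.
  (4,1): 2/8 same-type → still unsatisfied.
  (4,3): 0/6 same-type → still unsatisfied.
  (5,3): 0/4 same-type → still unsatisfied.

none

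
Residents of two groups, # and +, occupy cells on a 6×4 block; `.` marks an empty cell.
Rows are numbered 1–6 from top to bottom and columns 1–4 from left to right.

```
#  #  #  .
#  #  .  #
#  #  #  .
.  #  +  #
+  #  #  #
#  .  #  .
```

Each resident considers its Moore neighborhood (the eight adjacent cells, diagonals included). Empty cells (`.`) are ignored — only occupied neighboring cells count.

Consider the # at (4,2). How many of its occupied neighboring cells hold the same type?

5

Occupied neighbors of (4,2): (3,1)=#, (3,2)=#, (3,3)=#, (4,3)=+, (5,1)=+, (5,2)=#, (5,3)=#.
Same type (#): 5 of 7.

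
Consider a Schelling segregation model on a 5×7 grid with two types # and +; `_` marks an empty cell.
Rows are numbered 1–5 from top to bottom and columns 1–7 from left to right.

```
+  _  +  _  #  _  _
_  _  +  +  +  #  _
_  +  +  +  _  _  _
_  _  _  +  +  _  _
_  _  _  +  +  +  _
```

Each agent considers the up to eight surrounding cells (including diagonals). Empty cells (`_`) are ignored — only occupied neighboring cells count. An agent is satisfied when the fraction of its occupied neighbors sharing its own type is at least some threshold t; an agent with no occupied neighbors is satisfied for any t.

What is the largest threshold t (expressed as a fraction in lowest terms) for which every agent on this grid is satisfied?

1/3

Row 1: (1,1)+ — no occupied neighbors · (1,3)+ 2/2 · (1,5)# 1/3
Row 2: (2,3)+ 5/5 · (2,4)+ 5/6 · (2,5)+ 2/4 · (2,6)# 1/2
Row 3: (3,2)+ 2/2 · (3,3)+ 5/5 · (3,4)+ 6/6
Row 4: (4,4)+ 5/5 · (4,5)+ 5/5
Row 5: (5,4)+ 3/3 · (5,5)+ 4/4 · (5,6)+ 2/2
The smallest same-type fraction is 1/3 at (1,5), which reduces to 1/3. Any threshold above that leaves this agent unsatisfied.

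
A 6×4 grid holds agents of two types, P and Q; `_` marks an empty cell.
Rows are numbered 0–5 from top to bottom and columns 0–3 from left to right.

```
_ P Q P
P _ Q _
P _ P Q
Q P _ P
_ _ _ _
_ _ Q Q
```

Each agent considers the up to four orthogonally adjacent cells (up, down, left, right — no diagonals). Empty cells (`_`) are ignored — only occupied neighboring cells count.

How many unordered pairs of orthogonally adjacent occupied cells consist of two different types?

Scan each occupied cell's neighbors to the right and below so each pair is counted once.
Row 0: P(0,1)–Q(0,2)≠ Q(0,2)–P(0,3)≠ Q(0,2)–Q(1,2)=  → 2/3 unlike.
Row 1: P(1,0)–P(2,0)= Q(1,2)–P(2,2)≠  → 1/2 unlike.
Row 2: P(2,0)–Q(3,0)≠ P(2,2)–Q(2,3)≠ Q(2,3)–P(3,3)≠  → 3/3 unlike.
Row 3: Q(3,0)–P(3,1)≠  → 1/1 unlike.
Row 5: Q(5,2)–Q(5,3)=  → 0/1 unlike.
Total adjacent occupied pairs: 10; unlike-type pairs: 7.

7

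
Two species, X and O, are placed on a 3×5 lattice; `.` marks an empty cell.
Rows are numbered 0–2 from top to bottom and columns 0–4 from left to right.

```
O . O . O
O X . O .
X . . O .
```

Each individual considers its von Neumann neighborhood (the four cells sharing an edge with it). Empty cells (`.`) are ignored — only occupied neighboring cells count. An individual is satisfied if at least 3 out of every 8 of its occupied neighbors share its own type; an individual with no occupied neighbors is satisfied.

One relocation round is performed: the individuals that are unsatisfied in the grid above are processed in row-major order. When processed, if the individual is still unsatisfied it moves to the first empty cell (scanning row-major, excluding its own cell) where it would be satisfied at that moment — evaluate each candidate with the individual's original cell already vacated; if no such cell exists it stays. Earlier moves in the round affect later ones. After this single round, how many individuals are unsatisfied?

0

Initially unsatisfied (in order): (1,0), (1,1), (2,0).
  (1,0) → (0,1).
  (1,1) → (1,0).
  (2,0): now satisfied by earlier moves; stays.
Resulting grid:
O O O . O
X . . O .
X . . O .
All satisfied now.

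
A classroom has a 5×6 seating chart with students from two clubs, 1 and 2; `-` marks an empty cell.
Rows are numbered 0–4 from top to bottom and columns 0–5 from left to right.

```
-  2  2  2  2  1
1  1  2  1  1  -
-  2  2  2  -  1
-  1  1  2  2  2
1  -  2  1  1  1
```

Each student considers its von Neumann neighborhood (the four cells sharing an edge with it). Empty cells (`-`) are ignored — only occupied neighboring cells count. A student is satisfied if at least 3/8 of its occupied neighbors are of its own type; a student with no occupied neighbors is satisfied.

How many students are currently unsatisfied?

Row 0: (0,1)2 1/2 ✓ · (0,2)2 3/3 ✓ · (0,3)2 2/3 ✓ · (0,4)2 1/3 ✗ · (0,5)1 0/1 ✗
Row 1: (1,0)1 1/1 ✓ · (1,1)1 1/4 ✗ · (1,2)2 2/4 ✓ · (1,3)1 1/4 ✗ · (1,4)1 1/2 ✓
Row 2: (2,1)2 1/3 ✗ · (2,2)2 3/4 ✓ · (2,3)2 2/3 ✓ · (2,5)1 0/1 ✗
Row 3: (3,1)1 1/2 ✓ · (3,2)1 1/4 ✗ · (3,3)2 2/4 ✓ · (3,4)2 2/3 ✓ · (3,5)2 1/3 ✗
Row 4: (4,0)1 0/0 ✓ · (4,2)2 0/2 ✗ · (4,3)1 1/3 ✗ · (4,4)1 2/3 ✓ · (4,5)1 1/2 ✓
Unsatisfied: (0,4), (0,5), (1,1), (1,3), (2,1), (2,5), (3,2), (3,5), (4,2), (4,3) — 10 in total.

10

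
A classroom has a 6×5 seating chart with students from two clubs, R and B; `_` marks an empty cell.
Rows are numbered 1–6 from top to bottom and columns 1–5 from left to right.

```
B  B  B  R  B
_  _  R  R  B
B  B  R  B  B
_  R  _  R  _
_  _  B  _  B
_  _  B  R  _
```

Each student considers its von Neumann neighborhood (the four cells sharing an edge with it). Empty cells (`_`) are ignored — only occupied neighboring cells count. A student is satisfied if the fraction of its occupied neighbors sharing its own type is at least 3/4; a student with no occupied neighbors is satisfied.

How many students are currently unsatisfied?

13

(1,1)B 1/1 ✓
(1,2)B 2/2 ✓
(1,3)B 1/3 ✗
(1,4)R 1/3 ✗
(1,5)B 1/2 ✗
(2,3)R 2/3 ✗
(2,4)R 2/4 ✗
(2,5)B 2/3 ✗
(3,1)B 1/1 ✓
(3,2)B 1/3 ✗
(3,3)R 1/3 ✗
(3,4)B 1/4 ✗
(3,5)B 2/2 ✓
(4,2)R 0/1 ✗
(4,4)R 0/1 ✗
(5,3)B 1/1 ✓
(5,5)B 0/0 ✓
(6,3)B 1/2 ✗
(6,4)R 0/1 ✗
Unsatisfied: (1,3), (1,4), (1,5), (2,3), (2,4), (2,5), (3,2), (3,3), (3,4), (4,2), (4,4), (6,3), (6,4) — 13 in total.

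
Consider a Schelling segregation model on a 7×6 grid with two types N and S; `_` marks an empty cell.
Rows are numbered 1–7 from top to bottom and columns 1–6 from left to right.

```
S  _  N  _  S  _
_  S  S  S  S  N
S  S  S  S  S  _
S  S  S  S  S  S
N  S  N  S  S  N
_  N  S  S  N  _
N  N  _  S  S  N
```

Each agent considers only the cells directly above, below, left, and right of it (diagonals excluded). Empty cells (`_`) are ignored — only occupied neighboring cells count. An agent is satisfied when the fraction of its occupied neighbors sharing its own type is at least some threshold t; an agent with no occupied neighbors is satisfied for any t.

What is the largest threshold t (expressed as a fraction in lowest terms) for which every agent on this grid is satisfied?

0/1

Row 1: (1,1)S — no occupied neighbors · (1,3)N 0/1 · (1,5)S 1/1
Row 2: (2,2)S 2/2 · (2,3)S 3/4 · (2,4)S 3/3 · (2,5)S 3/4 · (2,6)N 0/1
Row 3: (3,1)S 2/2 · (3,2)S 4/4 · (3,3)S 4/4 · (3,4)S 4/4 · (3,5)S 3/3
Row 4: (4,1)S 2/3 · (4,2)S 4/4 · (4,3)S 3/4 · (4,4)S 4/4 · (4,5)S 4/4 · (4,6)S 1/2
Row 5: (5,1)N 0/2 · (5,2)S 1/4 · (5,3)N 0/4 · (5,4)S 3/4 · (5,5)S 2/4 · (5,6)N 0/2
Row 6: (6,2)N 1/3 · (6,3)S 1/3 · (6,4)S 3/4 · (6,5)N 0/3
Row 7: (7,1)N 1/1 · (7,2)N 2/2 · (7,4)S 2/2 · (7,5)S 1/3 · (7,6)N 0/1
The smallest same-type fraction is 0/1 at (1,3), which reduces to 0/1. Any threshold above that leaves this agent unsatisfied.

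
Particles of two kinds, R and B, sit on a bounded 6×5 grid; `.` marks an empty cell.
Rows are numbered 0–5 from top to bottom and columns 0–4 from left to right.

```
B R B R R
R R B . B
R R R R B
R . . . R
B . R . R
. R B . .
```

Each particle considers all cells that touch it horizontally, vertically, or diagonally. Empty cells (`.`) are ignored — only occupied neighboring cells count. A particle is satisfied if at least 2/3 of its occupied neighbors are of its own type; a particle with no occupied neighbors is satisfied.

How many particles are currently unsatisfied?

Row 0: (0,0)B 0/3 not · (0,1)R 2/5 not · (0,2)B 1/4 not · (0,3)R 1/4 not · (0,4)R 1/2 not
Row 1: (1,0)R 4/5 satisfied · (1,1)R 5/8 not · (1,2)B 1/7 not · (1,4)B 1/4 not
Row 2: (2,0)R 4/4 satisfied · (2,1)R 5/6 satisfied · (2,2)R 3/4 satisfied · (2,3)R 2/5 not · (2,4)B 1/3 not
Row 3: (3,0)R 2/3 satisfied · (3,4)R 2/3 satisfied
Row 4: (4,0)B 0/2 not · (4,2)R 1/2 not · (4,4)R 1/1 satisfied
Row 5: (5,1)R 1/3 not · (5,2)B 0/2 not
Unsatisfied: (0,0), (0,1), (0,2), (0,3), (0,4), (1,1), (1,2), (1,4), (2,3), (2,4), (4,0), (4,2), (5,1), (5,2) — 14 in total.

14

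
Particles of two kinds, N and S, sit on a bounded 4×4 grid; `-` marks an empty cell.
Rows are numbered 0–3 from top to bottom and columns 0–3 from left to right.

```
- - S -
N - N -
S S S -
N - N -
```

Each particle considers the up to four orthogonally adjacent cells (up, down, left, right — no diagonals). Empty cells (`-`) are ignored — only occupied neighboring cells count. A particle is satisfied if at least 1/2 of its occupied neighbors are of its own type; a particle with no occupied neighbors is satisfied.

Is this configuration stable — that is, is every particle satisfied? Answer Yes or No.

Row 0: (0,2)S 0/1 ✗
Row 1: (1,0)N 0/1 ✗ · (1,2)N 0/2 ✗
Row 2: (2,0)S 1/3 ✗ · (2,1)S 2/2 ✓ · (2,2)S 1/3 ✗
Row 3: (3,0)N 0/1 ✗ · (3,2)N 0/1 ✗
For instance (0,2) has only 0/1 same-type neighbors, below 1/2.

No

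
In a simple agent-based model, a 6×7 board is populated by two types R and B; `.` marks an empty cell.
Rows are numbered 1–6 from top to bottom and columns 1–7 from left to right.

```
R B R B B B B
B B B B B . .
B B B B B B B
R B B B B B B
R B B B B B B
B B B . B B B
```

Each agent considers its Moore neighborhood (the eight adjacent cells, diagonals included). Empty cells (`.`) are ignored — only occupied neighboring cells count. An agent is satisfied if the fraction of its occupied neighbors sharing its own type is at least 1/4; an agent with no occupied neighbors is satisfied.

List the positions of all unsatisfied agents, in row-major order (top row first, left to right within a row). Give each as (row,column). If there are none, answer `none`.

(1,1), (1,3), (4,1), (5,1)

Row 1: (1,1)R 0/3 not · (1,2)B 3/5 satisfied · (1,3)R 0/5 not · (1,4)B 4/5 satisfied · (1,5)B 4/4 satisfied · (1,6)B 3/3 satisfied · (1,7)B 1/1 satisfied
Row 2: (2,1)B 4/5 satisfied · (2,2)B 6/8 satisfied · (2,3)B 7/8 satisfied · (2,4)B 7/8 satisfied · (2,5)B 7/7 satisfied
Row 3: (3,1)B 4/5 satisfied · (3,2)B 7/8 satisfied · (3,3)B 8/8 satisfied · (3,4)B 8/8 satisfied · (3,5)B 7/7 satisfied · (3,6)B 6/6 satisfied · (3,7)B 3/3 satisfied
Row 4: (4,1)R 1/5 not · (4,2)B 6/8 satisfied · (4,3)B 8/8 satisfied · (4,4)B 8/8 satisfied · (4,5)B 8/8 satisfied · (4,6)B 8/8 satisfied · (4,7)B 5/5 satisfied
Row 5: (5,1)R 1/5 not · (5,2)B 6/8 satisfied · (5,3)B 7/7 satisfied · (5,4)B 7/7 satisfied · (5,5)B 7/7 satisfied · (5,6)B 8/8 satisfied · (5,7)B 5/5 satisfied
Row 6: (6,1)B 2/3 satisfied · (6,2)B 4/5 satisfied · (6,3)B 4/4 satisfied · (6,5)B 4/4 satisfied · (6,6)B 5/5 satisfied · (6,7)B 3/3 satisfied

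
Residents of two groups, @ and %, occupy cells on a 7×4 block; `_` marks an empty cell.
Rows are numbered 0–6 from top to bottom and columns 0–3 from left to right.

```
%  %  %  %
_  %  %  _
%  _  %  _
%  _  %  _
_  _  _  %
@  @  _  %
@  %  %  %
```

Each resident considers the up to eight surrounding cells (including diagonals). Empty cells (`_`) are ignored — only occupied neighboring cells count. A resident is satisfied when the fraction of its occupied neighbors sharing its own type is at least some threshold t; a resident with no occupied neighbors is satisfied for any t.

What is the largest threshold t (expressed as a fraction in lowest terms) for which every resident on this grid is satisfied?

Row 0: (0,0)% 2/2 · (0,1)% 4/4 · (0,2)% 4/4 · (0,3)% 2/2
Row 1: (1,1)% 6/6 · (1,2)% 5/5
Row 2: (2,0)% 2/2 · (2,2)% 3/3
Row 3: (3,0)% 1/1 · (3,2)% 2/2
Row 4: (4,3)% 2/2
Row 5: (5,0)@ 2/3 · (5,1)@ 2/4 · (5,3)% 3/3
Row 6: (6,0)@ 2/3 · (6,1)% 1/4 · (6,2)% 3/4 · (6,3)% 2/2
The smallest same-type fraction is 1/4 at (6,1), which reduces to 1/4. Any threshold above that leaves this resident unsatisfied.

1/4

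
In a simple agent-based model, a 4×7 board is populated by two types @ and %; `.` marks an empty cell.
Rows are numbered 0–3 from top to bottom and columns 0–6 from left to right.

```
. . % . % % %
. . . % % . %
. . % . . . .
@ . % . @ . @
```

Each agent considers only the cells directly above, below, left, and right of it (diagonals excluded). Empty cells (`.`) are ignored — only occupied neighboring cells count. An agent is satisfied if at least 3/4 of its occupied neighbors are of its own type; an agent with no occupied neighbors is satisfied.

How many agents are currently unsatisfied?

0

Row 0: (0,2)% 0/0 satisfied · (0,4)% 2/2 satisfied · (0,5)% 2/2 satisfied · (0,6)% 2/2 satisfied
Row 1: (1,3)% 1/1 satisfied · (1,4)% 2/2 satisfied · (1,6)% 1/1 satisfied
Row 2: (2,2)% 1/1 satisfied
Row 3: (3,0)@ 0/0 satisfied · (3,2)% 1/1 satisfied · (3,4)@ 0/0 satisfied · (3,6)@ 0/0 satisfied
Every one meets the threshold.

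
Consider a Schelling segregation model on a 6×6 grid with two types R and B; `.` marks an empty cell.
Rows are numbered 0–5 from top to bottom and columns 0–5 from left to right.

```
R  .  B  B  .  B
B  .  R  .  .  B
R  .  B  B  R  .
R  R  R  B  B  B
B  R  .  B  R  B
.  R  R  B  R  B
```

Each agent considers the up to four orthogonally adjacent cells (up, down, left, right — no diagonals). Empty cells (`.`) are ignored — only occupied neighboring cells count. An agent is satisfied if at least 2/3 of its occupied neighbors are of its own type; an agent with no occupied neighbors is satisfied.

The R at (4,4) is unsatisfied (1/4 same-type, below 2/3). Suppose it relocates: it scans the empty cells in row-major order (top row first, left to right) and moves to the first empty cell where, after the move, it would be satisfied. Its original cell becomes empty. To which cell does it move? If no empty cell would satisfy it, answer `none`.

(2,1)

Vacating (4,4). Empty cells in order:
  (0,1): 1/2 same-type → still unsatisfied.
  (0,4): 0/2 same-type → still unsatisfied.
  (1,1): 1/2 same-type → still unsatisfied.
  (1,3): 1/3 same-type → still unsatisfied.
  (1,4): 1/2 same-type → still unsatisfied.
  (2,1): 2/3 same-type → satisfied — stop here.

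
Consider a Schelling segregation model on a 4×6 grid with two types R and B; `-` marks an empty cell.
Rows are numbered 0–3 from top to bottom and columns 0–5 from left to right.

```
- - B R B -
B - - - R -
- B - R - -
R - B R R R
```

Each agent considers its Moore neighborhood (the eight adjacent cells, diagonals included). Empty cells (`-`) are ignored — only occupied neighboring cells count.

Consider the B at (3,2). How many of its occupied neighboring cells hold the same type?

Occupied neighbors of (3,2): (2,1)=B, (2,3)=R, (3,3)=R.
Same type (B): 1 of 3.

1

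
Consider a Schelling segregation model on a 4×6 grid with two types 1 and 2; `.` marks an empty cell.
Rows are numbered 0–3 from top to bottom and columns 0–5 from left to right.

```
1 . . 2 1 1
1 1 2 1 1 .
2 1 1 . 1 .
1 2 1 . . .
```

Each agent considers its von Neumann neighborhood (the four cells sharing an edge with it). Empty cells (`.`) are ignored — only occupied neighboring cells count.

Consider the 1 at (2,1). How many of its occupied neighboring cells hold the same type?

Occupied neighbors of (2,1): (1,1)=1, (3,1)=2, (2,0)=2, (2,2)=1.
Same type (1): 2 of 4.

2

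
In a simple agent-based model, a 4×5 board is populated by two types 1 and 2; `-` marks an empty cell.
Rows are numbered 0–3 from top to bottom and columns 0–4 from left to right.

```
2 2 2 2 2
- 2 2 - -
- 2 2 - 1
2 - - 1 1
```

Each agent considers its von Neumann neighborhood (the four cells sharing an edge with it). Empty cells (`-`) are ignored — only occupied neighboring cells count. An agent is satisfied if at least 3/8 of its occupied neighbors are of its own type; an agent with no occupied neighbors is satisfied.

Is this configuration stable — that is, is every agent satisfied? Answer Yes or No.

Yes

Row 0: (0,0)2 1/1 satisfied · (0,1)2 3/3 satisfied · (0,2)2 3/3 satisfied · (0,3)2 2/2 satisfied · (0,4)2 1/1 satisfied
Row 1: (1,1)2 3/3 satisfied · (1,2)2 3/3 satisfied
Row 2: (2,1)2 2/2 satisfied · (2,2)2 2/2 satisfied · (2,4)1 1/1 satisfied
Row 3: (3,0)2 0/0 satisfied · (3,3)1 1/1 satisfied · (3,4)1 2/2 satisfied
All meet the threshold, so the configuration is stable.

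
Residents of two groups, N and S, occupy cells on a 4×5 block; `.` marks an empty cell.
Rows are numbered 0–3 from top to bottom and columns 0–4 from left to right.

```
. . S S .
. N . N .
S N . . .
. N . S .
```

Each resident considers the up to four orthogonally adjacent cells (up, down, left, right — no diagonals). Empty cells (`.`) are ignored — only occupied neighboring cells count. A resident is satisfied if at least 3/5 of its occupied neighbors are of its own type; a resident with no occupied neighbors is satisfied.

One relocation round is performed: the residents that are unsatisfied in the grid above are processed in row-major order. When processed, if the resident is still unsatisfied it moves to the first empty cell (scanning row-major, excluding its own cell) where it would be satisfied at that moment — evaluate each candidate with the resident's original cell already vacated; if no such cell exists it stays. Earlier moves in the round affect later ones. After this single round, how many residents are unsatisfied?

1

Initially unsatisfied (in order): (0,3), (1,3), (2,0).
  (0,3) → (0,0).
  (1,3): now satisfied by earlier moves; stays.
  (2,0) → (0,1).
Resulting grid:
S S S . .
. N . N .
. N . . .
. N . S .
Unsatisfied now: (1,1).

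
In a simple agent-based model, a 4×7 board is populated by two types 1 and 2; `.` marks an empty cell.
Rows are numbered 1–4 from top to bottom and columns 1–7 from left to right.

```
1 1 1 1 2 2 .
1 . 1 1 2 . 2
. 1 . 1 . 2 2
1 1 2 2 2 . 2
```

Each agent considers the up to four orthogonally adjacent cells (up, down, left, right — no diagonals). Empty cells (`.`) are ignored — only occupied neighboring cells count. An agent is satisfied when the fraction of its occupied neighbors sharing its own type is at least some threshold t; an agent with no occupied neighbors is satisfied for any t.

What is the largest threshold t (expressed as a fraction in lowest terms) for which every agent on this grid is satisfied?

1/2

(1,1)1 2/2
(1,2)1 2/2
(1,3)1 3/3
(1,4)1 2/3
(1,5)2 2/3
(1,6)2 1/1
(2,1)1 1/1
(2,3)1 2/2
(2,4)1 3/4
(2,5)2 1/2
(2,7)2 1/1
(3,2)1 1/1
(3,4)1 1/2
(3,6)2 1/1
(3,7)2 3/3
(4,1)1 1/1
(4,2)1 2/3
(4,3)2 1/2
(4,4)2 2/3
(4,5)2 1/1
(4,7)2 1/1
The smallest same-type fraction is 1/2 at (2,5), which reduces to 1/2. Any threshold above that leaves this agent unsatisfied.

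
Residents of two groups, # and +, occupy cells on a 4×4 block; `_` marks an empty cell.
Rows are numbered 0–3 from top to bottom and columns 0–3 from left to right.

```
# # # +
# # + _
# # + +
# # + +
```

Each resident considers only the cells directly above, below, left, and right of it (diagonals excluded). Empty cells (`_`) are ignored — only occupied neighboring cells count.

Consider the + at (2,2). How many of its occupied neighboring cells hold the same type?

Occupied neighbors of (2,2): (1,2)=+, (3,2)=+, (2,1)=#, (2,3)=+.
Same type (+): 3 of 4.

3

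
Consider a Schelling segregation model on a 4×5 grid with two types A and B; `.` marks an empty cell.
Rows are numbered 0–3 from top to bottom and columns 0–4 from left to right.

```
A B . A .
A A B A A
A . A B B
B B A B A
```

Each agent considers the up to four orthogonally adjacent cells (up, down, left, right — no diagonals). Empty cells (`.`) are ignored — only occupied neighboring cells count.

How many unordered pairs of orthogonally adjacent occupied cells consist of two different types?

13

Scan each occupied cell's neighbors to the right and below so each pair is counted once.
From row 0: 2 unlike of 4 pairs (running 2/4).
From row 1: 5 unlike of 8 pairs (running 7/12).
From row 2: 3 unlike of 6 pairs (running 10/18).
From row 3: 3 unlike of 4 pairs (running 13/22).
Total adjacent occupied pairs: 22; unlike-type pairs: 13.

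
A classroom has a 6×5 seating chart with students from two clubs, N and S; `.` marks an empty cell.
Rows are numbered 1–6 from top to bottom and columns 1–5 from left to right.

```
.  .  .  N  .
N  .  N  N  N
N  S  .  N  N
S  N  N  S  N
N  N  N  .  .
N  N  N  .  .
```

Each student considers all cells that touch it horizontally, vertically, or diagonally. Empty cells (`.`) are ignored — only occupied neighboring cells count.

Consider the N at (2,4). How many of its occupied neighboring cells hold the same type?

Occupied neighbors of (2,4): (1,4)=N, (2,3)=N, (2,5)=N, (3,4)=N, (3,5)=N.
Same type (N): 5 of 5.

5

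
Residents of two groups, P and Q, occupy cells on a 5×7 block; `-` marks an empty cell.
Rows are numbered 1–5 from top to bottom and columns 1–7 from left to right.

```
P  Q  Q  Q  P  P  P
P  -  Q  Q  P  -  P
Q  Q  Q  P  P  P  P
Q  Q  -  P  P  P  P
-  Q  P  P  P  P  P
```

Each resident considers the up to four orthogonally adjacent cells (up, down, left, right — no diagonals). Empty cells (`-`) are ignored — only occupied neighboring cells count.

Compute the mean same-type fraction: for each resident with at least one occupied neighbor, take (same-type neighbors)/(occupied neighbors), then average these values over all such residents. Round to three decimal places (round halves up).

Row 1: (1,1)P 1/2 · (1,2)Q 1/2 · (1,3)Q 3/3 · (1,4)Q 2/3 · (1,5)P 2/3 · (1,6)P 2/2 · (1,7)P 2/2
Row 2: (2,1)P 1/2 · (2,3)Q 3/3 · (2,4)Q 2/4 · (2,5)P 2/3 · (2,7)P 2/2
Row 3: (3,1)Q 2/3 · (3,2)Q 3/3 · (3,3)Q 2/3 · (3,4)P 2/4 · (3,5)P 4/4 · (3,6)P 3/3 · (3,7)P 3/3
Row 4: (4,1)Q 2/2 · (4,2)Q 3/3 · (4,4)P 3/3 · (4,5)P 4/4 · (4,6)P 4/4 · (4,7)P 3/3
Row 5: (5,2)Q 1/2 · (5,3)P 1/2 · (5,4)P 3/3 · (5,5)P 3/3 · (5,6)P 3/3 · (5,7)P 2/2
Sum over 31 residents: 1/2 + 1/2 + 3/3 + 2/3 + 2/3 + 2/2 + 2/2 + 1/2 + 3/3 + 2/4 + 2/3 + 2/2 + 2/3 + 3/3 + 2/3 + 2/4 + 4/4 + 3/3 + 3/3 + 2/2 + 3/3 + 3/3 + 4/4 + 4/4 + 3/3 + 1/2 + 1/2 + 3/3 + 3/3 + 3/3 + 2/2 = 155/6; mean = 155/6 ÷ 31 = 5/6 = 0.833333… → 0.833.

0.833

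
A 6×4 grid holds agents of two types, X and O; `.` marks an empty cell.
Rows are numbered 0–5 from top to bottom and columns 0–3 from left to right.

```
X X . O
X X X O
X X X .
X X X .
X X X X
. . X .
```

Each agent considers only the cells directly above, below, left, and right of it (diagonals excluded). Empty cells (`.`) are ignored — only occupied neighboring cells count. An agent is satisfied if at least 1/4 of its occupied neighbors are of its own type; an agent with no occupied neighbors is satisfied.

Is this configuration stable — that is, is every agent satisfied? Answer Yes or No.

Row 0: (0,0)X 2/2 ok · (0,1)X 2/2 ok · (0,3)O 1/1 ok
Row 1: (1,0)X 3/3 ok · (1,1)X 4/4 ok · (1,2)X 2/3 ok · (1,3)O 1/2 ok
Row 2: (2,0)X 3/3 ok · (2,1)X 4/4 ok · (2,2)X 3/3 ok
Row 3: (3,0)X 3/3 ok · (3,1)X 4/4 ok · (3,2)X 3/3 ok
Row 4: (4,0)X 2/2 ok · (4,1)X 3/3 ok · (4,2)X 4/4 ok · (4,3)X 1/1 ok
Row 5: (5,2)X 1/1 ok
All meet the threshold, so the configuration is stable.

Yes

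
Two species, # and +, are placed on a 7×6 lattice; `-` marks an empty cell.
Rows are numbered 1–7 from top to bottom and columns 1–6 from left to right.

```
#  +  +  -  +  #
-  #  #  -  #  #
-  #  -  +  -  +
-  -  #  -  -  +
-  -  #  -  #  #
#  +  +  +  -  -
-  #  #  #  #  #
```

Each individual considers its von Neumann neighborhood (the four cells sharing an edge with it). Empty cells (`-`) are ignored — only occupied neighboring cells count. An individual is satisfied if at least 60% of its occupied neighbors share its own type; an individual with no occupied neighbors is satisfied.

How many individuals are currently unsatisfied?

Row 1: (1,1)# 0/1 unhappy · (1,2)+ 1/3 unhappy · (1,3)+ 1/2 unhappy · (1,5)+ 0/2 unhappy · (1,6)# 1/2 unhappy
Row 2: (2,2)# 2/3 ok · (2,3)# 1/2 unhappy · (2,5)# 1/2 unhappy · (2,6)# 2/3 ok
Row 3: (3,2)# 1/1 ok · (3,4)+ 0/0 ok · (3,6)+ 1/2 unhappy
Row 4: (4,3)# 1/1 ok · (4,6)+ 1/2 unhappy
Row 5: (5,3)# 1/2 unhappy · (5,5)# 1/1 ok · (5,6)# 1/2 unhappy
Row 6: (6,1)# 0/1 unhappy · (6,2)+ 1/3 unhappy · (6,3)+ 2/4 unhappy · (6,4)+ 1/2 unhappy
Row 7: (7,2)# 1/2 unhappy · (7,3)# 2/3 ok · (7,4)# 2/3 ok · (7,5)# 2/2 ok · (7,6)# 1/1 ok
Unsatisfied: (1,1), (1,2), (1,3), (1,5), (1,6), (2,3), (2,5), (3,6), (4,6), (5,3), (5,6), (6,1), (6,2), (6,3), (6,4), (7,2) — 16 in total.

16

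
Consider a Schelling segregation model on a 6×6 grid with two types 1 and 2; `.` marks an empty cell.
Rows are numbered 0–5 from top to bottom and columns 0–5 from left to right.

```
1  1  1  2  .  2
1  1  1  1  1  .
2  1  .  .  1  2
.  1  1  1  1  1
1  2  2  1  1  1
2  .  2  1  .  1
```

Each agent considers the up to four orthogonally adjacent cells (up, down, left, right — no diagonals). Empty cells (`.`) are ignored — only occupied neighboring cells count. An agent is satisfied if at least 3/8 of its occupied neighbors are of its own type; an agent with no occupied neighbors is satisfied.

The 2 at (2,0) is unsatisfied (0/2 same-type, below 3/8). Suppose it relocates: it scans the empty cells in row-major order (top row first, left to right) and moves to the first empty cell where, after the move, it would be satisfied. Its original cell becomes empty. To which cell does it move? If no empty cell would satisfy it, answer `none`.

(0,4)

Vacating (2,0). Empty cells in order:
  (0,4): 2/3 same-type → satisfied — stop here.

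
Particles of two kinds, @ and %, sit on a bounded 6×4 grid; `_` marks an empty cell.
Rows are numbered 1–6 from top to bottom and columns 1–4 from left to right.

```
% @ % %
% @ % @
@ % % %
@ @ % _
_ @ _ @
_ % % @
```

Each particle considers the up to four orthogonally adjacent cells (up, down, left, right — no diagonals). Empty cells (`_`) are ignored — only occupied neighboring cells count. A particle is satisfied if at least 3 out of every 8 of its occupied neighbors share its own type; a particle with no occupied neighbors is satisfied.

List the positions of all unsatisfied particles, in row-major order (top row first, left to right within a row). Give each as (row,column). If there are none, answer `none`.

(1,2), (2,1), (2,2), (2,4), (3,1), (3,2)

Row 1: (1,1)% 1/2 ok · (1,2)@ 1/3 unhappy · (1,3)% 2/3 ok · (1,4)% 1/2 ok
Row 2: (2,1)% 1/3 unhappy · (2,2)@ 1/4 unhappy · (2,3)% 2/4 ok · (2,4)@ 0/3 unhappy
Row 3: (3,1)@ 1/3 unhappy · (3,2)% 1/4 unhappy · (3,3)% 4/4 ok · (3,4)% 1/2 ok
Row 4: (4,1)@ 2/2 ok · (4,2)@ 2/4 ok · (4,3)% 1/2 ok
Row 5: (5,2)@ 1/2 ok · (5,4)@ 1/1 ok
Row 6: (6,2)% 1/2 ok · (6,3)% 1/2 ok · (6,4)@ 1/2 ok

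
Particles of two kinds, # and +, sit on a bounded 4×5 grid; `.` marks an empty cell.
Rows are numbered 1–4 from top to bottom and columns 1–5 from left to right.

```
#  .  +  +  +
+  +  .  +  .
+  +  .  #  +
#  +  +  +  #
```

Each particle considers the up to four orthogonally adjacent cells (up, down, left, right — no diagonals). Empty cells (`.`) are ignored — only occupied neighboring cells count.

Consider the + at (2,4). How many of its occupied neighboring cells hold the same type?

1

Occupied neighbors of (2,4): (1,4)=+, (3,4)=#.
Same type (+): 1 of 2.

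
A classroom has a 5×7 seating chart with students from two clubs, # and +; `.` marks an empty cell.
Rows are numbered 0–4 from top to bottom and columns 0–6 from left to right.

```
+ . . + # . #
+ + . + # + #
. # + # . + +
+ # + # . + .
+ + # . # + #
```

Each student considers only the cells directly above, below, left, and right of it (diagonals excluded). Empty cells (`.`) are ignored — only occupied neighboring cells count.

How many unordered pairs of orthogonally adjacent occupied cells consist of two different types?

Scan each occupied cell's neighbors to the right and below so each pair is counted once.
From row 0: 1 unlike of 5 pairs (running 1/5).
From row 1: 6 unlike of 8 pairs (running 7/13).
From row 2: 2 unlike of 7 pairs (running 9/20).
From row 3: 5 unlike of 7 pairs (running 14/27).
From row 4: 3 unlike of 4 pairs (running 17/31).
Total adjacent occupied pairs: 31; unlike-type pairs: 17.

17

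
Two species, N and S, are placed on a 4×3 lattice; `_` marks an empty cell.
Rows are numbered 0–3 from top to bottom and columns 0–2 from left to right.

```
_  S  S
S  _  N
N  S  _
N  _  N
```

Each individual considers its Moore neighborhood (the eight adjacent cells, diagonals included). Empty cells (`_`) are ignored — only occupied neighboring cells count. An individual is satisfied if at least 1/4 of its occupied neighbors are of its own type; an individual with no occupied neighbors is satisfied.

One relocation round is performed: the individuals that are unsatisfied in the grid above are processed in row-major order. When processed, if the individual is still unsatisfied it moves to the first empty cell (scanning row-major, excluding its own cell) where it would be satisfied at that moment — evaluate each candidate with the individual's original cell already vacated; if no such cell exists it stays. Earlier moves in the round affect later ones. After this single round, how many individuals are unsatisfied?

Initially unsatisfied (in order): (1,2), (2,1), (3,2).
  (1,2) → (2,2).
  (2,1) → (0,0).
  (3,2): now satisfied by earlier moves; stays.
Resulting grid:
S S S
S _ _
N _ N
N _ N
All satisfied now.

0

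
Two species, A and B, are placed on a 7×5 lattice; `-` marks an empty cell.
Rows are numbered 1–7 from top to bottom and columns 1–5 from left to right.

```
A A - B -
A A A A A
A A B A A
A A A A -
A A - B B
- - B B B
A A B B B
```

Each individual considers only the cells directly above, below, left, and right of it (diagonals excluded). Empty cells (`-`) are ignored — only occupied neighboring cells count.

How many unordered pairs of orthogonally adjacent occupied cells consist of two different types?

7

Scan each occupied cell's neighbors to the right and below so each pair is counted once.
Row 1: A(1,1)–A(1,2)= A(1,1)–A(2,1)= A(1,2)–A(2,2)= B(1,4)–A(2,4)≠  → 1/4 unlike.
Row 2: A(2,1)–A(2,2)= A(2,1)–A(3,1)= A(2,2)–A(2,3)= A(2,2)–A(3,2)= A(2,3)–A(2,4)= A(2,3)–B(3,3)≠ A(2,4)–A(2,5)= A(2,4)–A(3,4)= A(2,5)–A(3,5)=  → 1/9 unlike.
Row 3: A(3,1)–A(3,2)= A(3,1)–A(4,1)= A(3,2)–B(3,3)≠ A(3,2)–A(4,2)= B(3,3)–A(3,4)≠ B(3,3)–A(4,3)≠ A(3,4)–A(3,5)= A(3,4)–A(4,4)=  → 3/8 unlike.
Row 4: A(4,1)–A(4,2)= A(4,1)–A(5,1)= A(4,2)–A(4,3)= A(4,2)–A(5,2)= A(4,3)–A(4,4)= A(4,4)–B(5,4)≠  → 1/6 unlike.
Row 5: A(5,1)–A(5,2)= B(5,4)–B(5,5)= B(5,4)–B(6,4)= B(5,5)–B(6,5)=  → 0/4 unlike.
Row 6: B(6,3)–B(6,4)= B(6,3)–B(7,3)= B(6,4)–B(6,5)= B(6,4)–B(7,4)= B(6,5)–B(7,5)=  → 0/5 unlike.
Row 7: A(7,1)–A(7,2)= A(7,2)–B(7,3)≠ B(7,3)–B(7,4)= B(7,4)–B(7,5)=  → 1/4 unlike.
Total adjacent occupied pairs: 40; unlike-type pairs: 7.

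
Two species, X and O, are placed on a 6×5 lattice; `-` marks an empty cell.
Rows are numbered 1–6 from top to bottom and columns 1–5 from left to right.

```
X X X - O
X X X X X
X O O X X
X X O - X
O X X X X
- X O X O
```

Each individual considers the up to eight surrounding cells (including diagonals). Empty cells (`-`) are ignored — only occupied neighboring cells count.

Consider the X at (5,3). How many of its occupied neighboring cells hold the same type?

5

Occupied neighbors of (5,3): (4,2)=X, (4,3)=O, (5,2)=X, (5,4)=X, (6,2)=X, (6,3)=O, (6,4)=X.
Same type (X): 5 of 7.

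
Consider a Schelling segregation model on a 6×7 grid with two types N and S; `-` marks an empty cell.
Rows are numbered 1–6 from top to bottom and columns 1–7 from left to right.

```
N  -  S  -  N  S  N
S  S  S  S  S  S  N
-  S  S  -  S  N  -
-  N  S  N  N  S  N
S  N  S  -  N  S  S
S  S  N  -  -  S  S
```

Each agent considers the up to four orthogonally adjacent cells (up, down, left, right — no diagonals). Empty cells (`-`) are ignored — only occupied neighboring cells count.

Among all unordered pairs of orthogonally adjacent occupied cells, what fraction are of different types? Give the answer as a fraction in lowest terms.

Scan each occupied cell's neighbors to the right and below so each pair is counted once.
From row 1: 4 unlike of 7 pairs (running 4/7).
From row 2: 2 unlike of 10 pairs (running 6/17).
From row 3: 4 unlike of 6 pairs (running 10/23).
From row 4: 5 unlike of 10 pairs (running 15/33).
From row 5: 5 unlike of 9 pairs (running 20/42).
From row 6: 1 unlike of 3 pairs (running 21/45).
Total adjacent occupied pairs: 45; unlike-type pairs: 21.
21/45 reduces to 7/15.

7/15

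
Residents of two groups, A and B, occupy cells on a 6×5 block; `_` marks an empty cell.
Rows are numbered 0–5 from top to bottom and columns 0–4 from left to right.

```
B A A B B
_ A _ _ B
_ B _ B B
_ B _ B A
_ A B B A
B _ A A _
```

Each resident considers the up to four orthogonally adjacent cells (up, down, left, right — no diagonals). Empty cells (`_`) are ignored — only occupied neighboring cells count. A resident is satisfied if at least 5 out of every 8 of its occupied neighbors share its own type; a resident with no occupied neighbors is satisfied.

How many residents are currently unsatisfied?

13

(0,0)B 0/1 unhappy
(0,1)A 2/3 ok
(0,2)A 1/2 unhappy
(0,3)B 1/2 unhappy
(0,4)B 2/2 ok
(1,1)A 1/2 unhappy
(1,4)B 2/2 ok
(2,1)B 1/2 unhappy
(2,3)B 2/2 ok
(2,4)B 2/3 ok
(3,1)B 1/2 unhappy
(3,3)B 2/3 ok
(3,4)A 1/3 unhappy
(4,1)A 0/2 unhappy
(4,2)B 1/3 unhappy
(4,3)B 2/4 unhappy
(4,4)A 1/2 unhappy
(5,0)B 0/0 ok
(5,2)A 1/2 unhappy
(5,3)A 1/2 unhappy
Unsatisfied: (0,0), (0,2), (0,3), (1,1), (2,1), (3,1), (3,4), (4,1), (4,2), (4,3), (4,4), (5,2), (5,3) — 13 in total.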